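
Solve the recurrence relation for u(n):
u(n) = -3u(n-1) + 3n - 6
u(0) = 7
First-order linear with linear forcing.
Homogeneous solution: u_h(n) = A·(-3)^n.
Try particular u_p(n) = pn + q. Substituting:
  pn + q = -3(p(n-1) + q) + 3n - 6.
Matching the n-coefficient: p = -3p + 3 ⇒ p = \frac{3}{4}.
Matching constants: q = 3p - 3q - 6 ⇒ q = - \frac{15}{16}.
General: u(n) = A·(-3)^n + \frac{3 n}{4} - \frac{15}{16}.
Apply u(0) = 7: A - \frac{15}{16} = 7 ⇒ A = \frac{127}{16}.
So u(n) = \frac{127 \left(-3\right)^{n}}{16} + \frac{3 n}{4} - \frac{15}{16}.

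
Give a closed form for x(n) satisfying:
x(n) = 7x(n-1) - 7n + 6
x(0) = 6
First-order linear with linear forcing.
Homogeneous solution: x_h(n) = A·(7)^n.
Try particular x_p(n) = pn + q. Substituting:
  pn + q = 7(p(n-1) + q) - 7n + 6.
Matching the n-coefficient: p = 7p - 7 ⇒ p = \frac{7}{6}.
Matching constants: q = -7p + 7q + 6 ⇒ q = \frac{13}{36}.
General: x(n) = A·(7)^n + \frac{7 n}{6} + \frac{13}{36}.
Apply x(0) = 6: A + \frac{13}{36} = 6 ⇒ A = \frac{203}{36}.
So x(n) = \frac{203 \cdot 7^{n}}{36} + \frac{7 n}{6} + \frac{13}{36}.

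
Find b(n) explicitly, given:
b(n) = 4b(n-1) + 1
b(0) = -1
First-order linear non-homogeneous.
Homogeneous solution: b_h(n) = A·(4)^n.
Try constant particular solution b_p = K: K = 4K + 1 ⇒ K = - \frac{1}{3}.
General: b(n) = A·(4)^n - \frac{1}{3}.
Apply b(0) = -1: A - \frac{1}{3} = -1 ⇒ A = - \frac{2}{3}.
So b(n) = - \frac{2 \cdot 4^{n}}{3} - \frac{1}{3}.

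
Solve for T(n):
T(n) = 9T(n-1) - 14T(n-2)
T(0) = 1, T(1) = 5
Characteristic equation: x² - 9x + 14 = 0, which factors as (x - (7))(x - (2)) = 0.
Roots r₁ = 7, r₂ = 2 (distinct).
General solution: T(n) = A·(7)^n + B·(2)^n.
From T(0) = 1: A + B = 1.
From T(1) = 5: 7A + 2B = 5.
Solving: A = \frac{3}{5}, B = \frac{2}{5}.
So T(n) = \frac{2 \cdot 2^{n}}{5} + \frac{3 \cdot 7^{n}}{5}.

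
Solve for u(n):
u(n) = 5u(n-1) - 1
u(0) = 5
First-order linear non-homogeneous.
Homogeneous solution: u_h(n) = A·(5)^n.
Try constant particular solution u_p = K: K = 5K - 1 ⇒ K = \frac{1}{4}.
General: u(n) = A·(5)^n + \frac{1}{4}.
Apply u(0) = 5: A + \frac{1}{4} = 5 ⇒ A = \frac{19}{4}.
So u(n) = \frac{19 \cdot 5^{n}}{4} + \frac{1}{4}.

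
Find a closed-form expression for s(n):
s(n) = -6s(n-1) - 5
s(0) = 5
First-order linear non-homogeneous.
Homogeneous solution: s_h(n) = A·(-6)^n.
Try constant particular solution s_p = K: K = -6K - 5 ⇒ K = - \frac{5}{7}.
General: s(n) = A·(-6)^n - \frac{5}{7}.
Apply s(0) = 5: A - \frac{5}{7} = 5 ⇒ A = \frac{40}{7}.
So s(n) = \frac{40 \left(-6\right)^{n}}{7} - \frac{5}{7}.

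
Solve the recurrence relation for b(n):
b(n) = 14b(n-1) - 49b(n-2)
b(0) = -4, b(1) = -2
Characteristic equation: x² - 14x + 49 = 0, which is (x - (7))².
Repeated root r = 7.
General solution: b(n) = (A + Bn)·(7)^n.
From b(0) = -4: A = -4.
From b(1) = -2: (A + B)·(7) = -2 ⇒ B = \frac{26}{7}.
So b(n) = \left(\frac{26 n}{7} - 4\right) \cdot (7)^n.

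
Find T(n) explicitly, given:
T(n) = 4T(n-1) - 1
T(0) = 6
First-order linear non-homogeneous.
Homogeneous solution: T_h(n) = A·(4)^n.
Try constant particular solution T_p = K: K = 4K - 1 ⇒ K = \frac{1}{3}.
General: T(n) = A·(4)^n + \frac{1}{3}.
Apply T(0) = 6: A + \frac{1}{3} = 6 ⇒ A = \frac{17}{3}.
So T(n) = \frac{17 \cdot 4^{n}}{3} + \frac{1}{3}.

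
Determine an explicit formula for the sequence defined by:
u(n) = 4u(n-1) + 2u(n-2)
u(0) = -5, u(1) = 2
Characteristic equation: x² - 4x - 2 = 0.
Discriminant Δ = (4)² + 4·(2) = 24.
Roots r₁,₂ = (4 ± √24)/2, so r₁ = 2 + \sqrt{6}, r₂ = 2 - \sqrt{6}.
General solution: u(n) = A·r₁^n + B·r₂^n.
From the initial conditions, A + B = -5 and r₁A + r₂B = 2.
Since r₁ - r₂ = √24: A = (2 - (-5)r₂)/√24 = - \frac{5}{2} + \sqrt{6}, and B = -5 - A = - \frac{5}{2} - \sqrt{6}.
So u(n) = \left(- \frac{5}{2} + \sqrt{6}\right)\left(2 + \sqrt{6}\right)^n + \left(- \frac{5}{2} - \sqrt{6}\right)\left(2 - \sqrt{6}\right)^n.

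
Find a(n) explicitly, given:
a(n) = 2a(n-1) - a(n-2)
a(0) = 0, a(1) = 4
Characteristic equation: x² - 2x + 1 = 0, which is (x - (1))².
Repeated root r = 1.
General solution: a(n) = (A + Bn)·(1)^n.
From a(0) = 0: A = 0.
From a(1) = 4: (A + B)·(1) = 4 ⇒ B = 4.
So a(n) = \left(4 n\right) \cdot (1)^n.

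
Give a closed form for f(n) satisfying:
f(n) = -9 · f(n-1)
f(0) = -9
Pure geometric recurrence with ratio -9.
By induction f(n) = f(0) · (-9)^n = - 9 \left(-9\right)^{n}.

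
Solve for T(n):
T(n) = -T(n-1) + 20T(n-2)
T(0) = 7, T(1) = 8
Characteristic equation: x² + x - 20 = 0, which factors as (x - (4))(x - (-5)) = 0.
Roots r₁ = 4, r₂ = -5 (distinct).
General solution: T(n) = A·(4)^n + B·(-5)^n.
From T(0) = 7: A + B = 7.
From T(1) = 8: 4A - 5B = 8.
Solving: A = \frac{43}{9}, B = \frac{20}{9}.
So T(n) = \frac{20 \left(-5\right)^{n}}{9} + \frac{43 \cdot 4^{n}}{9}.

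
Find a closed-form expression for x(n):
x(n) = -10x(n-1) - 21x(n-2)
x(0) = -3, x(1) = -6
Characteristic equation: x² + 10x + 21 = 0, which factors as (x - (-7))(x - (-3)) = 0.
Roots r₁ = -7, r₂ = -3 (distinct).
General solution: x(n) = A·(-7)^n + B·(-3)^n.
From x(0) = -3: A + B = -3.
From x(1) = -6: -7A - 3B = -6.
Solving: A = \frac{15}{4}, B = - \frac{27}{4}.
So x(n) = - \frac{27 \left(-3\right)^{n}}{4} + \frac{15 \left(-7\right)^{n}}{4}.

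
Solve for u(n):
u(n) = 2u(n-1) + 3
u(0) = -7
First-order linear non-homogeneous.
Homogeneous solution: u_h(n) = A·(2)^n.
Try constant particular solution u_p = K: K = 2K + 3 ⇒ K = -3.
General: u(n) = A·(2)^n - 3.
Apply u(0) = -7: A - 3 = -7 ⇒ A = -4.
So u(n) = - 4 \cdot 2^{n} - 3.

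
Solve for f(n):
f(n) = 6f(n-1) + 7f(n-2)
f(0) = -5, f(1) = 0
Characteristic equation: x² - 6x - 7 = 0, which factors as (x - (7))(x - (-1)) = 0.
Roots r₁ = 7, r₂ = -1 (distinct).
General solution: f(n) = A·(7)^n + B·(-1)^n.
From f(0) = -5: A + B = -5.
From f(1) = 0: 7A - B = 0.
Solving: A = - \frac{5}{8}, B = - \frac{35}{8}.
So f(n) = - \frac{35 \left(-1\right)^{n}}{8} - \frac{5 \cdot 7^{n}}{8}.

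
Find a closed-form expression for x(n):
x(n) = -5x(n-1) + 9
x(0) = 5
First-order linear non-homogeneous.
Homogeneous solution: x_h(n) = A·(-5)^n.
Try constant particular solution x_p = K: K = -5K + 9 ⇒ K = \frac{3}{2}.
General: x(n) = A·(-5)^n + \frac{3}{2}.
Apply x(0) = 5: A + \frac{3}{2} = 5 ⇒ A = \frac{7}{2}.
So x(n) = \frac{7 \left(-5\right)^{n}}{2} + \frac{3}{2}.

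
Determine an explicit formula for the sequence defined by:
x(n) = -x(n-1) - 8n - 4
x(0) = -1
First-order linear with linear forcing.
Homogeneous solution: x_h(n) = A·(-1)^n.
Try particular x_p(n) = pn + q. Substituting:
  pn + q = -(p(n-1) + q) - 8n - 4.
Matching the n-coefficient: p = -p - 8 ⇒ p = -4.
Matching constants: q = p - q - 4 ⇒ q = -4.
General: x(n) = A·(-1)^n - 4 n - 4.
Apply x(0) = -1: A - 4 = -1 ⇒ A = 3.
So x(n) = 3 \left(-1\right)^{n} - 4 n - 4.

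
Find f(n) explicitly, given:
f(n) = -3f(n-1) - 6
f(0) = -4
First-order linear non-homogeneous.
Homogeneous solution: f_h(n) = A·(-3)^n.
Try constant particular solution f_p = K: K = -3K - 6 ⇒ K = - \frac{3}{2}.
General: f(n) = A·(-3)^n - \frac{3}{2}.
Apply f(0) = -4: A - \frac{3}{2} = -4 ⇒ A = - \frac{5}{2}.
So f(n) = - \frac{5 \left(-3\right)^{n}}{2} - \frac{3}{2}.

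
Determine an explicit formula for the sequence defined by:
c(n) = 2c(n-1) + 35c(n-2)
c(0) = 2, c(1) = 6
Characteristic equation: x² - 2x - 35 = 0, which factors as (x - (7))(x - (-5)) = 0.
Roots r₁ = 7, r₂ = -5 (distinct).
General solution: c(n) = A·(7)^n + B·(-5)^n.
From c(0) = 2: A + B = 2.
From c(1) = 6: 7A - 5B = 6.
Solving: A = \frac{4}{3}, B = \frac{2}{3}.
So c(n) = \frac{2 \left(-5\right)^{n}}{3} + \frac{4 \cdot 7^{n}}{3}.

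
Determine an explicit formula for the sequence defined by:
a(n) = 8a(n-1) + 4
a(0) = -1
First-order linear non-homogeneous.
Homogeneous solution: a_h(n) = A·(8)^n.
Try constant particular solution a_p = K: K = 8K + 4 ⇒ K = - \frac{4}{7}.
General: a(n) = A·(8)^n - \frac{4}{7}.
Apply a(0) = -1: A - \frac{4}{7} = -1 ⇒ A = - \frac{3}{7}.
So a(n) = - \frac{3 \cdot 8^{n}}{7} - \frac{4}{7}.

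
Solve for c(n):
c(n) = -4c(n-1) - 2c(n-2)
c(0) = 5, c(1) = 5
Characteristic equation: x² + 4x + 2 = 0.
Discriminant Δ = (-4)² + 4·(-2) = 8.
Roots r₁,₂ = (-4 ± √8)/2, so r₁ = -2 + \sqrt{2}, r₂ = -2 - \sqrt{2}.
General solution: c(n) = A·r₁^n + B·r₂^n.
From the initial conditions, A + B = 5 and r₁A + r₂B = 5.
Since r₁ - r₂ = √8: A = (5 - (5)r₂)/√8 = \frac{5}{2} + \frac{15 \sqrt{2}}{4}, and B = 5 - A = \frac{5}{2} - \frac{15 \sqrt{2}}{4}.
So c(n) = \left(\frac{5}{2} + \frac{15 \sqrt{2}}{4}\right)\left(-2 + \sqrt{2}\right)^n + \left(\frac{5}{2} - \frac{15 \sqrt{2}}{4}\right)\left(-2 - \sqrt{2}\right)^n.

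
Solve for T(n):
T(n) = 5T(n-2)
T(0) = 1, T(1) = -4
Characteristic equation: x² - 5 = 0.
Discriminant Δ = (0)² + 4·(5) = 20.
Roots r₁,₂ = (0 ± √20)/2, so r₁ = \sqrt{5}, r₂ = - \sqrt{5}.
General solution: T(n) = A·r₁^n + B·r₂^n.
From the initial conditions, A + B = 1 and r₁A + r₂B = -4.
Since r₁ - r₂ = √20: A = (-4 - (1)r₂)/√20 = \frac{1}{2} - \frac{2 \sqrt{5}}{5}, and B = 1 - A = \frac{1}{2} + \frac{2 \sqrt{5}}{5}.
So T(n) = \left(\frac{1}{2} - \frac{2 \sqrt{5}}{5}\right)\left(\sqrt{5}\right)^n + \left(\frac{1}{2} + \frac{2 \sqrt{5}}{5}\right)\left(- \sqrt{5}\right)^n.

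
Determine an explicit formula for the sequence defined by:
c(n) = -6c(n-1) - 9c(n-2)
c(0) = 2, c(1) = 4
Characteristic equation: x² + 6x + 9 = 0, which is (x - (-3))².
Repeated root r = -3.
General solution: c(n) = (A + Bn)·(-3)^n.
From c(0) = 2: A = 2.
From c(1) = 4: (A + B)·(-3) = 4 ⇒ B = - \frac{10}{3}.
So c(n) = \left(2 - \frac{10 n}{3}\right) \cdot (-3)^n.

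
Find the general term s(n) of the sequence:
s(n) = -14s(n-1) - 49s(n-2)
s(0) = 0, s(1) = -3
Characteristic equation: x² + 14x + 49 = 0, which is (x - (-7))².
Repeated root r = -7.
General solution: s(n) = (A + Bn)·(-7)^n.
From s(0) = 0: A = 0.
From s(1) = -3: (A + B)·(-7) = -3 ⇒ B = \frac{3}{7}.
So s(n) = \left(\frac{3 n}{7}\right) \cdot (-7)^n.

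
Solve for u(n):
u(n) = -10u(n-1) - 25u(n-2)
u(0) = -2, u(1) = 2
Characteristic equation: x² + 10x + 25 = 0, which is (x - (-5))².
Repeated root r = -5.
General solution: u(n) = (A + Bn)·(-5)^n.
From u(0) = -2: A = -2.
From u(1) = 2: (A + B)·(-5) = 2 ⇒ B = \frac{8}{5}.
So u(n) = \left(\frac{8 n}{5} - 2\right) \cdot (-5)^n.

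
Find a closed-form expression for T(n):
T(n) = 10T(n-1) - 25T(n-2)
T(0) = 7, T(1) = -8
Characteristic equation: x² - 10x + 25 = 0, which is (x - (5))².
Repeated root r = 5.
General solution: T(n) = (A + Bn)·(5)^n.
From T(0) = 7: A = 7.
From T(1) = -8: (A + B)·(5) = -8 ⇒ B = - \frac{43}{5}.
So T(n) = \left(7 - \frac{43 n}{5}\right) \cdot (5)^n.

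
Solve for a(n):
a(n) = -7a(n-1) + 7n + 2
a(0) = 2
First-order linear with linear forcing.
Homogeneous solution: a_h(n) = A·(-7)^n.
Try particular a_p(n) = pn + q. Substituting:
  pn + q = -7(p(n-1) + q) + 7n + 2.
Matching the n-coefficient: p = -7p + 7 ⇒ p = \frac{7}{8}.
Matching constants: q = 7p - 7q + 2 ⇒ q = \frac{65}{64}.
General: a(n) = A·(-7)^n + \frac{7 n}{8} + \frac{65}{64}.
Apply a(0) = 2: A + \frac{65}{64} = 2 ⇒ A = \frac{63}{64}.
So a(n) = \frac{63 \left(-7\right)^{n}}{64} + \frac{7 n}{8} + \frac{65}{64}.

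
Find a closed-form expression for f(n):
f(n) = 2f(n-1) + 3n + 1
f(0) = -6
First-order linear with linear forcing.
Homogeneous solution: f_h(n) = A·(2)^n.
Try particular f_p(n) = pn + q. Substituting:
  pn + q = 2(p(n-1) + q) + 3n + 1.
Matching the n-coefficient: p = 2p + 3 ⇒ p = -3.
Matching constants: q = -2p + 2q + 1 ⇒ q = -7.
General: f(n) = A·(2)^n - 3 n - 7.
Apply f(0) = -6: A - 7 = -6 ⇒ A = 1.
So f(n) = 2^{n} - 3 n - 7.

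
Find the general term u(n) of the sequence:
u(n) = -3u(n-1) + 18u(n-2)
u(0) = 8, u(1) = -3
Characteristic equation: x² + 3x - 18 = 0, which factors as (x - (3))(x - (-6)) = 0.
Roots r₁ = 3, r₂ = -6 (distinct).
General solution: u(n) = A·(3)^n + B·(-6)^n.
From u(0) = 8: A + B = 8.
From u(1) = -3: 3A - 6B = -3.
Solving: A = 5, B = 3.
So u(n) = 3 \left(-6\right)^{n} + 5 \cdot 3^{n}.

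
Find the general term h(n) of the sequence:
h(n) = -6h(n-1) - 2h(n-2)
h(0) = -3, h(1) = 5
Characteristic equation: x² + 6x + 2 = 0.
Discriminant Δ = (-6)² + 4·(-2) = 28.
Roots r₁,₂ = (-6 ± √28)/2, so r₁ = -3 + \sqrt{7}, r₂ = -3 - \sqrt{7}.
General solution: h(n) = A·r₁^n + B·r₂^n.
From the initial conditions, A + B = -3 and r₁A + r₂B = 5.
Since r₁ - r₂ = √28: A = (5 - (-3)r₂)/√28 = - \frac{3}{2} - \frac{2 \sqrt{7}}{7}, and B = -3 - A = - \frac{3}{2} + \frac{2 \sqrt{7}}{7}.
So h(n) = \left(- \frac{3}{2} - \frac{2 \sqrt{7}}{7}\right)\left(-3 + \sqrt{7}\right)^n + \left(- \frac{3}{2} + \frac{2 \sqrt{7}}{7}\right)\left(-3 - \sqrt{7}\right)^n.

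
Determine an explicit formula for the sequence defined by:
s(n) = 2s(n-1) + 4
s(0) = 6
First-order linear non-homogeneous.
Homogeneous solution: s_h(n) = A·(2)^n.
Try constant particular solution s_p = K: K = 2K + 4 ⇒ K = -4.
General: s(n) = A·(2)^n - 4.
Apply s(0) = 6: A - 4 = 6 ⇒ A = 10.
So s(n) = 10 \cdot 2^{n} - 4.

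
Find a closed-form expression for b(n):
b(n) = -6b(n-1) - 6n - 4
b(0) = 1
First-order linear with linear forcing.
Homogeneous solution: b_h(n) = A·(-6)^n.
Try particular b_p(n) = pn + q. Substituting:
  pn + q = -6(p(n-1) + q) - 6n - 4.
Matching the n-coefficient: p = -6p - 6 ⇒ p = - \frac{6}{7}.
Matching constants: q = 6p - 6q - 4 ⇒ q = - \frac{64}{49}.
General: b(n) = A·(-6)^n - \frac{6 n}{7} - \frac{64}{49}.
Apply b(0) = 1: A - \frac{64}{49} = 1 ⇒ A = \frac{113}{49}.
So b(n) = \frac{113 \left(-6\right)^{n}}{49} - \frac{6 n}{7} - \frac{64}{49}.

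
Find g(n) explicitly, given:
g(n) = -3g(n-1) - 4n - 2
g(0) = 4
First-order linear with linear forcing.
Homogeneous solution: g_h(n) = A·(-3)^n.
Try particular g_p(n) = pn + q. Substituting:
  pn + q = -3(p(n-1) + q) - 4n - 2.
Matching the n-coefficient: p = -3p - 4 ⇒ p = -1.
Matching constants: q = 3p - 3q - 2 ⇒ q = - \frac{5}{4}.
General: g(n) = A·(-3)^n - n - \frac{5}{4}.
Apply g(0) = 4: A - \frac{5}{4} = 4 ⇒ A = \frac{21}{4}.
So g(n) = \frac{21 \left(-3\right)^{n}}{4} - n - \frac{5}{4}.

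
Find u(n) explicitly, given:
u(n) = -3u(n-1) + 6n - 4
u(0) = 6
First-order linear with linear forcing.
Homogeneous solution: u_h(n) = A·(-3)^n.
Try particular u_p(n) = pn + q. Substituting:
  pn + q = -3(p(n-1) + q) + 6n - 4.
Matching the n-coefficient: p = -3p + 6 ⇒ p = \frac{3}{2}.
Matching constants: q = 3p - 3q - 4 ⇒ q = \frac{1}{8}.
General: u(n) = A·(-3)^n + \frac{3 n}{2} + \frac{1}{8}.
Apply u(0) = 6: A + \frac{1}{8} = 6 ⇒ A = \frac{47}{8}.
So u(n) = \frac{47 \left(-3\right)^{n}}{8} + \frac{3 n}{2} + \frac{1}{8}.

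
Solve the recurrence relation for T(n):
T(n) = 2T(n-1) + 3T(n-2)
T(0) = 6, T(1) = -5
Characteristic equation: x² - 2x - 3 = 0, which factors as (x - (-1))(x - (3)) = 0.
Roots r₁ = -1, r₂ = 3 (distinct).
General solution: T(n) = A·(-1)^n + B·(3)^n.
From T(0) = 6: A + B = 6.
From T(1) = -5: -A + 3B = -5.
Solving: A = \frac{23}{4}, B = \frac{1}{4}.
So T(n) = \frac{23 \left(-1\right)^{n}}{4} + \frac{3^{n}}{4}.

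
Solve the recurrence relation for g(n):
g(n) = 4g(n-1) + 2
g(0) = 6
First-order linear non-homogeneous.
Homogeneous solution: g_h(n) = A·(4)^n.
Try constant particular solution g_p = K: K = 4K + 2 ⇒ K = - \frac{2}{3}.
General: g(n) = A·(4)^n - \frac{2}{3}.
Apply g(0) = 6: A - \frac{2}{3} = 6 ⇒ A = \frac{20}{3}.
So g(n) = \frac{20 \cdot 4^{n}}{3} - \frac{2}{3}.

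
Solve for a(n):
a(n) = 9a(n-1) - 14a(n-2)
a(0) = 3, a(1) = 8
Characteristic equation: x² - 9x + 14 = 0, which factors as (x - (7))(x - (2)) = 0.
Roots r₁ = 7, r₂ = 2 (distinct).
General solution: a(n) = A·(7)^n + B·(2)^n.
From a(0) = 3: A + B = 3.
From a(1) = 8: 7A + 2B = 8.
Solving: A = \frac{2}{5}, B = \frac{13}{5}.
So a(n) = \frac{13 \cdot 2^{n}}{5} + \frac{2 \cdot 7^{n}}{5}.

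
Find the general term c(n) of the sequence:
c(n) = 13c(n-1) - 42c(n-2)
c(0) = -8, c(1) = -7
Characteristic equation: x² - 13x + 42 = 0, which factors as (x - (7))(x - (6)) = 0.
Roots r₁ = 7, r₂ = 6 (distinct).
General solution: c(n) = A·(7)^n + B·(6)^n.
From c(0) = -8: A + B = -8.
From c(1) = -7: 7A + 6B = -7.
Solving: A = 41, B = -49.
So c(n) = - 49 \cdot 6^{n} + 41 \cdot 7^{n}.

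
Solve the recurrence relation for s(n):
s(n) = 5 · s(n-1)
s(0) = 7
Pure geometric recurrence with ratio 5.
By induction s(n) = s(0) · (5)^n = 7 \cdot 5^{n}.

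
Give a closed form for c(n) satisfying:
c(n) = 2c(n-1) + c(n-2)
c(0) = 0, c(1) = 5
Characteristic equation: x² - 2x - 1 = 0.
Discriminant Δ = (2)² + 4·(1) = 8.
Roots r₁,₂ = (2 ± √8)/2, so r₁ = 1 + \sqrt{2}, r₂ = 1 - \sqrt{2}.
General solution: c(n) = A·r₁^n + B·r₂^n.
From the initial conditions, A + B = 0 and r₁A + r₂B = 5.
Since r₁ - r₂ = √8: A = (5 - (0)r₂)/√8 = \frac{5 \sqrt{2}}{4}, and B = 0 - A = - \frac{5 \sqrt{2}}{4}.
So c(n) = \left(\frac{5 \sqrt{2}}{4}\right)\left(1 + \sqrt{2}\right)^n + \left(- \frac{5 \sqrt{2}}{4}\right)\left(1 - \sqrt{2}\right)^n.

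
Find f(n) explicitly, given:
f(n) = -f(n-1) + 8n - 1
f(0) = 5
First-order linear with linear forcing.
Homogeneous solution: f_h(n) = A·(-1)^n.
Try particular f_p(n) = pn + q. Substituting:
  pn + q = -(p(n-1) + q) + 8n - 1.
Matching the n-coefficient: p = -p + 8 ⇒ p = 4.
Matching constants: q = p - q - 1 ⇒ q = \frac{3}{2}.
General: f(n) = A·(-1)^n + 4 n + \frac{3}{2}.
Apply f(0) = 5: A + \frac{3}{2} = 5 ⇒ A = \frac{7}{2}.
So f(n) = \frac{7 \left(-1\right)^{n}}{2} + 4 n + \frac{3}{2}.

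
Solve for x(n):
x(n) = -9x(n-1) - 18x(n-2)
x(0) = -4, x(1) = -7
Characteristic equation: x² + 9x + 18 = 0, which factors as (x - (-6))(x - (-3)) = 0.
Roots r₁ = -6, r₂ = -3 (distinct).
General solution: x(n) = A·(-6)^n + B·(-3)^n.
From x(0) = -4: A + B = -4.
From x(1) = -7: -6A - 3B = -7.
Solving: A = \frac{19}{3}, B = - \frac{31}{3}.
So x(n) = - \frac{31 \left(-3\right)^{n}}{3} + \frac{19 \left(-6\right)^{n}}{3}.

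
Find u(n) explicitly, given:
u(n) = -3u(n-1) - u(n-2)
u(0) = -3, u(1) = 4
Characteristic equation: x² + 3x + 1 = 0.
Discriminant Δ = (-3)² + 4·(-1) = 5.
Roots r₁,₂ = (-3 ± √5)/2, so r₁ = - \frac{3}{2} + \frac{\sqrt{5}}{2}, r₂ = - \frac{3}{2} - \frac{\sqrt{5}}{2}.
General solution: u(n) = A·r₁^n + B·r₂^n.
From the initial conditions, A + B = -3 and r₁A + r₂B = 4.
Since r₁ - r₂ = √5: A = (4 - (-3)r₂)/√5 = - \frac{3}{2} - \frac{\sqrt{5}}{10}, and B = -3 - A = - \frac{3}{2} + \frac{\sqrt{5}}{10}.
So u(n) = \left(- \frac{3}{2} - \frac{\sqrt{5}}{10}\right)\left(- \frac{3}{2} + \frac{\sqrt{5}}{2}\right)^n + \left(- \frac{3}{2} + \frac{\sqrt{5}}{10}\right)\left(- \frac{3}{2} - \frac{\sqrt{5}}{2}\right)^n.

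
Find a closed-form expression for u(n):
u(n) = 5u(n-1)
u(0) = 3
This is a homogeneous first-order recurrence with ratio 5.
By induction u(n) = u(0) · (5)^n = 3 \cdot 5^{n}.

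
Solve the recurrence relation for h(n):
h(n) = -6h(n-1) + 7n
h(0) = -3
First-order linear with linear forcing.
Homogeneous solution: h_h(n) = A·(-6)^n.
Try particular h_p(n) = pn + q. Substituting:
  pn + q = -6(p(n-1) + q) + 7n.
Matching the n-coefficient: p = -6p + 7 ⇒ p = 1.
Matching constants: q = 6p - 6q ⇒ q = \frac{6}{7}.
General: h(n) = A·(-6)^n + n + \frac{6}{7}.
Apply h(0) = -3: A + \frac{6}{7} = -3 ⇒ A = - \frac{27}{7}.
So h(n) = - \frac{27 \left(-6\right)^{n}}{7} + n + \frac{6}{7}.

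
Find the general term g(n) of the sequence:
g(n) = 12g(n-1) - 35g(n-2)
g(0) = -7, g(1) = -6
Characteristic equation: x² - 12x + 35 = 0, which factors as (x - (5))(x - (7)) = 0.
Roots r₁ = 5, r₂ = 7 (distinct).
General solution: g(n) = A·(5)^n + B·(7)^n.
From g(0) = -7: A + B = -7.
From g(1) = -6: 5A + 7B = -6.
Solving: A = - \frac{43}{2}, B = \frac{29}{2}.
So g(n) = - \frac{43 \cdot 5^{n}}{2} + \frac{29 \cdot 7^{n}}{2}.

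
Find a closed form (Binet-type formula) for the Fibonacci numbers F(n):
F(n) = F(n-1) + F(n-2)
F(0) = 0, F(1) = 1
This is the Fibonacci sequence.
Characteristic equation: x² - x - 1 = 0; roots r₁ = \frac{1}{2} + \frac{\sqrt{5}}{2}, r₂ = \frac{1}{2} - \frac{\sqrt{5}}{2}.
General: F(n) = A·r₁^n + B·r₂^n. Solving with F(0)=0, F(1)=1 gives A = \frac{\sqrt{5}}{5}, B = - \frac{\sqrt{5}}{5}.
So F(n) = \frac{2^{- n} \sqrt{5} \left(- \left(1 - \sqrt{5}\right)^{n} + \left(1 + \sqrt{5}\right)^{n}\right)}{5}.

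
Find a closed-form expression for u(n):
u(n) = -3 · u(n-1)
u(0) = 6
Pure geometric recurrence with ratio -3.
By induction u(n) = u(0) · (-3)^n = 6 \left(-3\right)^{n}.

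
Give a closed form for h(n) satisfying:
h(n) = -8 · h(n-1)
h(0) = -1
Pure geometric recurrence with ratio -8.
By induction h(n) = h(0) · (-8)^n = - \left(-8\right)^{n}.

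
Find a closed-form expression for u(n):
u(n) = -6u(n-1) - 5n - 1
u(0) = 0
First-order linear with linear forcing.
Homogeneous solution: u_h(n) = A·(-6)^n.
Try particular u_p(n) = pn + q. Substituting:
  pn + q = -6(p(n-1) + q) - 5n - 1.
Matching the n-coefficient: p = -6p - 5 ⇒ p = - \frac{5}{7}.
Matching constants: q = 6p - 6q - 1 ⇒ q = - \frac{37}{49}.
General: u(n) = A·(-6)^n - \frac{5 n}{7} - \frac{37}{49}.
Apply u(0) = 0: A - \frac{37}{49} = 0 ⇒ A = \frac{37}{49}.
So u(n) = \frac{37 \left(-6\right)^{n}}{49} - \frac{5 n}{7} - \frac{37}{49}.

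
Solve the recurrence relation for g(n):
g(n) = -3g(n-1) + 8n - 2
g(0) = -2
First-order linear with linear forcing.
Homogeneous solution: g_h(n) = A·(-3)^n.
Try particular g_p(n) = pn + q. Substituting:
  pn + q = -3(p(n-1) + q) + 8n - 2.
Matching the n-coefficient: p = -3p + 8 ⇒ p = 2.
Matching constants: q = 3p - 3q - 2 ⇒ q = 1.
General: g(n) = A·(-3)^n + 2 n + 1.
Apply g(0) = -2: A + 1 = -2 ⇒ A = -3.
So g(n) = - 3 \left(-3\right)^{n} + 2 n + 1.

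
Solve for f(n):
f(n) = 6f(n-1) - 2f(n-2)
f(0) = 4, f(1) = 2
Characteristic equation: x² - 6x + 2 = 0.
Discriminant Δ = (6)² + 4·(-2) = 28.
Roots r₁,₂ = (6 ± √28)/2, so r₁ = \sqrt{7} + 3, r₂ = 3 - \sqrt{7}.
General solution: f(n) = A·r₁^n + B·r₂^n.
From the initial conditions, A + B = 4 and r₁A + r₂B = 2.
Since r₁ - r₂ = √28: A = (2 - (4)r₂)/√28 = 2 - \frac{5 \sqrt{7}}{7}, and B = 4 - A = \frac{5 \sqrt{7}}{7} + 2.
So f(n) = \left(2 - \frac{5 \sqrt{7}}{7}\right)\left(\sqrt{7} + 3\right)^n + \left(\frac{5 \sqrt{7}}{7} + 2\right)\left(3 - \sqrt{7}\right)^n.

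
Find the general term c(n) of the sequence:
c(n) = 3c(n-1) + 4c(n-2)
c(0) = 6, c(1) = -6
Characteristic equation: x² - 3x - 4 = 0, which factors as (x - (-1))(x - (4)) = 0.
Roots r₁ = -1, r₂ = 4 (distinct).
General solution: c(n) = A·(-1)^n + B·(4)^n.
From c(0) = 6: A + B = 6.
From c(1) = -6: -A + 4B = -6.
Solving: A = 6, B = 0.
So c(n) = 6 \left(-1\right)^{n}.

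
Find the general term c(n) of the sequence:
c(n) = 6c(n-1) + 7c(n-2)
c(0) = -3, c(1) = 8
Characteristic equation: x² - 6x - 7 = 0, which factors as (x - (7))(x - (-1)) = 0.
Roots r₁ = 7, r₂ = -1 (distinct).
General solution: c(n) = A·(7)^n + B·(-1)^n.
From c(0) = -3: A + B = -3.
From c(1) = 8: 7A - B = 8.
Solving: A = \frac{5}{8}, B = - \frac{29}{8}.
So c(n) = - \frac{29 \left(-1\right)^{n}}{8} + \frac{5 \cdot 7^{n}}{8}.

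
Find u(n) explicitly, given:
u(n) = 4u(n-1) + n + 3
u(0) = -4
First-order linear with linear forcing.
Homogeneous solution: u_h(n) = A·(4)^n.
Try particular u_p(n) = pn + q. Substituting:
  pn + q = 4(p(n-1) + q) + n + 3.
Matching the n-coefficient: p = 4p + 1 ⇒ p = - \frac{1}{3}.
Matching constants: q = -4p + 4q + 3 ⇒ q = - \frac{13}{9}.
General: u(n) = A·(4)^n - \frac{n}{3} - \frac{13}{9}.
Apply u(0) = -4: A - \frac{13}{9} = -4 ⇒ A = - \frac{23}{9}.
So u(n) = - \frac{23 \cdot 4^{n}}{9} - \frac{n}{3} - \frac{13}{9}.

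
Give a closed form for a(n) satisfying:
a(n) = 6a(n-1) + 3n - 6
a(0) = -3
First-order linear with linear forcing.
Homogeneous solution: a_h(n) = A·(6)^n.
Try particular a_p(n) = pn + q. Substituting:
  pn + q = 6(p(n-1) + q) + 3n - 6.
Matching the n-coefficient: p = 6p + 3 ⇒ p = - \frac{3}{5}.
Matching constants: q = -6p + 6q - 6 ⇒ q = \frac{12}{25}.
General: a(n) = A·(6)^n - \frac{3 n}{5} + \frac{12}{25}.
Apply a(0) = -3: A + \frac{12}{25} = -3 ⇒ A = - \frac{87}{25}.
So a(n) = - \frac{87 \cdot 6^{n}}{25} - \frac{3 n}{5} + \frac{12}{25}.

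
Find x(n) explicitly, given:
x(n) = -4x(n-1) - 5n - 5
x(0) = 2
First-order linear with linear forcing.
Homogeneous solution: x_h(n) = A·(-4)^n.
Try particular x_p(n) = pn + q. Substituting:
  pn + q = -4(p(n-1) + q) - 5n - 5.
Matching the n-coefficient: p = -4p - 5 ⇒ p = -1.
Matching constants: q = 4p - 4q - 5 ⇒ q = - \frac{9}{5}.
General: x(n) = A·(-4)^n - n - \frac{9}{5}.
Apply x(0) = 2: A - \frac{9}{5} = 2 ⇒ A = \frac{19}{5}.
So x(n) = \frac{19 \left(-4\right)^{n}}{5} - n - \frac{9}{5}.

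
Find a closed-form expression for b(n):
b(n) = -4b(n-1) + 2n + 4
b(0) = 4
First-order linear with linear forcing.
Homogeneous solution: b_h(n) = A·(-4)^n.
Try particular b_p(n) = pn + q. Substituting:
  pn + q = -4(p(n-1) + q) + 2n + 4.
Matching the n-coefficient: p = -4p + 2 ⇒ p = \frac{2}{5}.
Matching constants: q = 4p - 4q + 4 ⇒ q = \frac{28}{25}.
General: b(n) = A·(-4)^n + \frac{2 n}{5} + \frac{28}{25}.
Apply b(0) = 4: A + \frac{28}{25} = 4 ⇒ A = \frac{72}{25}.
So b(n) = \frac{72 \left(-4\right)^{n}}{25} + \frac{2 n}{5} + \frac{28}{25}.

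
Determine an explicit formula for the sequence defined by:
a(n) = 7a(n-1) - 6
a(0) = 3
First-order linear non-homogeneous.
Homogeneous solution: a_h(n) = A·(7)^n.
Try constant particular solution a_p = K: K = 7K - 6 ⇒ K = 1.
General: a(n) = A·(7)^n + 1.
Apply a(0) = 3: A + 1 = 3 ⇒ A = 2.
So a(n) = 2 \cdot 7^{n} + 1.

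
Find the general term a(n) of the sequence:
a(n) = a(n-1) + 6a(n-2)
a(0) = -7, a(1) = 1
Characteristic equation: x² - x - 6 = 0, which factors as (x - (-2))(x - (3)) = 0.
Roots r₁ = -2, r₂ = 3 (distinct).
General solution: a(n) = A·(-2)^n + B·(3)^n.
From a(0) = -7: A + B = -7.
From a(1) = 1: -2A + 3B = 1.
Solving: A = - \frac{22}{5}, B = - \frac{13}{5}.
So a(n) = - \frac{22 \left(-2\right)^{n}}{5} - \frac{13 \cdot 3^{n}}{5}.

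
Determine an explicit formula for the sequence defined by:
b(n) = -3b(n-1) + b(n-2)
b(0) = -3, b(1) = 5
Characteristic equation: x² + 3x - 1 = 0.
Discriminant Δ = (-3)² + 4·(1) = 13.
Roots r₁,₂ = (-3 ± √13)/2, so r₁ = - \frac{3}{2} + \frac{\sqrt{13}}{2}, r₂ = - \frac{\sqrt{13}}{2} - \frac{3}{2}.
General solution: b(n) = A·r₁^n + B·r₂^n.
From the initial conditions, A + B = -3 and r₁A + r₂B = 5.
Since r₁ - r₂ = √13: A = (5 - (-3)r₂)/√13 = - \frac{3}{2} + \frac{\sqrt{13}}{26}, and B = -3 - A = - \frac{3}{2} - \frac{\sqrt{13}}{26}.
So b(n) = \left(- \frac{3}{2} + \frac{\sqrt{13}}{26}\right)\left(- \frac{3}{2} + \frac{\sqrt{13}}{2}\right)^n + \left(- \frac{3}{2} - \frac{\sqrt{13}}{26}\right)\left(- \frac{\sqrt{13}}{2} - \frac{3}{2}\right)^n.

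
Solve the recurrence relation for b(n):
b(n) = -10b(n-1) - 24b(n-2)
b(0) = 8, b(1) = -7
Characteristic equation: x² + 10x + 24 = 0, which factors as (x - (-4))(x - (-6)) = 0.
Roots r₁ = -4, r₂ = -6 (distinct).
General solution: b(n) = A·(-4)^n + B·(-6)^n.
From b(0) = 8: A + B = 8.
From b(1) = -7: -4A - 6B = -7.
Solving: A = \frac{41}{2}, B = - \frac{25}{2}.
So b(n) = \frac{41 \left(-4\right)^{n}}{2} - \frac{25 \left(-6\right)^{n}}{2}.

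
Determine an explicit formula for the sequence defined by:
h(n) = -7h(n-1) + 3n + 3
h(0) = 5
First-order linear with linear forcing.
Homogeneous solution: h_h(n) = A·(-7)^n.
Try particular h_p(n) = pn + q. Substituting:
  pn + q = -7(p(n-1) + q) + 3n + 3.
Matching the n-coefficient: p = -7p + 3 ⇒ p = \frac{3}{8}.
Matching constants: q = 7p - 7q + 3 ⇒ q = \frac{45}{64}.
General: h(n) = A·(-7)^n + \frac{3 n}{8} + \frac{45}{64}.
Apply h(0) = 5: A + \frac{45}{64} = 5 ⇒ A = \frac{275}{64}.
So h(n) = \frac{275 \left(-7\right)^{n}}{64} + \frac{3 n}{8} + \frac{45}{64}.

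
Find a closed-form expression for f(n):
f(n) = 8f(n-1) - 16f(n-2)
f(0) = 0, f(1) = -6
Characteristic equation: x² - 8x + 16 = 0, which is (x - (4))².
Repeated root r = 4.
General solution: f(n) = (A + Bn)·(4)^n.
From f(0) = 0: A = 0.
From f(1) = -6: (A + B)·(4) = -6 ⇒ B = - \frac{3}{2}.
So f(n) = \left(- \frac{3 n}{2}\right) \cdot (4)^n.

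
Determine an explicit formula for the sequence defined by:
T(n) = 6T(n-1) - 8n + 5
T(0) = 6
First-order linear with linear forcing.
Homogeneous solution: T_h(n) = A·(6)^n.
Try particular T_p(n) = pn + q. Substituting:
  pn + q = 6(p(n-1) + q) - 8n + 5.
Matching the n-coefficient: p = 6p - 8 ⇒ p = \frac{8}{5}.
Matching constants: q = -6p + 6q + 5 ⇒ q = \frac{23}{25}.
General: T(n) = A·(6)^n + \frac{8 n}{5} + \frac{23}{25}.
Apply T(0) = 6: A + \frac{23}{25} = 6 ⇒ A = \frac{127}{25}.
So T(n) = \frac{127 \cdot 6^{n}}{25} + \frac{8 n}{5} + \frac{23}{25}.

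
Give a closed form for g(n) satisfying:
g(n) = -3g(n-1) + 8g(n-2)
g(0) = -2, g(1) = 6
Characteristic equation: x² + 3x - 8 = 0.
Discriminant Δ = (-3)² + 4·(8) = 41.
Roots r₁,₂ = (-3 ± √41)/2, so r₁ = - \frac{3}{2} + \frac{\sqrt{41}}{2}, r₂ = - \frac{\sqrt{41}}{2} - \frac{3}{2}.
General solution: g(n) = A·r₁^n + B·r₂^n.
From the initial conditions, A + B = -2 and r₁A + r₂B = 6.
Since r₁ - r₂ = √41: A = (6 - (-2)r₂)/√41 = -1 + \frac{3 \sqrt{41}}{41}, and B = -2 - A = -1 - \frac{3 \sqrt{41}}{41}.
So g(n) = \left(-1 + \frac{3 \sqrt{41}}{41}\right)\left(- \frac{3}{2} + \frac{\sqrt{41}}{2}\right)^n + \left(-1 - \frac{3 \sqrt{41}}{41}\right)\left(- \frac{\sqrt{41}}{2} - \frac{3}{2}\right)^n.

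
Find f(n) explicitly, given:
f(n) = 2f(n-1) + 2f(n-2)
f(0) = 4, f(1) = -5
Characteristic equation: x² - 2x - 2 = 0.
Discriminant Δ = (2)² + 4·(2) = 12.
Roots r₁,₂ = (2 ± √12)/2, so r₁ = 1 + \sqrt{3}, r₂ = 1 - \sqrt{3}.
General solution: f(n) = A·r₁^n + B·r₂^n.
From the initial conditions, A + B = 4 and r₁A + r₂B = -5.
Since r₁ - r₂ = √12: A = (-5 - (4)r₂)/√12 = 2 - \frac{3 \sqrt{3}}{2}, and B = 4 - A = 2 + \frac{3 \sqrt{3}}{2}.
So f(n) = \left(2 - \frac{3 \sqrt{3}}{2}\right)\left(1 + \sqrt{3}\right)^n + \left(2 + \frac{3 \sqrt{3}}{2}\right)\left(1 - \sqrt{3}\right)^n.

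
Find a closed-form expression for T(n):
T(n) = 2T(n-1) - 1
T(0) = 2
First-order linear non-homogeneous.
Homogeneous solution: T_h(n) = A·(2)^n.
Try constant particular solution T_p = K: K = 2K - 1 ⇒ K = 1.
General: T(n) = A·(2)^n + 1.
Apply T(0) = 2: A + 1 = 2 ⇒ A = 1.
So T(n) = 2^{n} + 1.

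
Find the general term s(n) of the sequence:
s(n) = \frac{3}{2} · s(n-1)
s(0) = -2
Pure geometric recurrence with ratio \frac{3}{2}.
By induction s(n) = s(0) · (\frac{3}{2})^n = - 2 \left(\frac{3}{2}\right)^{n}.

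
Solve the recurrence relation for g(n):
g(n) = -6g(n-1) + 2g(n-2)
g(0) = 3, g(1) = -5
Characteristic equation: x² + 6x - 2 = 0.
Discriminant Δ = (-6)² + 4·(2) = 44.
Roots r₁,₂ = (-6 ± √44)/2, so r₁ = -3 + \sqrt{11}, r₂ = - \sqrt{11} - 3.
General solution: g(n) = A·r₁^n + B·r₂^n.
From the initial conditions, A + B = 3 and r₁A + r₂B = -5.
Since r₁ - r₂ = √44: A = (-5 - (3)r₂)/√44 = \frac{2 \sqrt{11}}{11} + \frac{3}{2}, and B = 3 - A = \frac{3}{2} - \frac{2 \sqrt{11}}{11}.
So g(n) = \left(\frac{2 \sqrt{11}}{11} + \frac{3}{2}\right)\left(-3 + \sqrt{11}\right)^n + \left(\frac{3}{2} - \frac{2 \sqrt{11}}{11}\right)\left(- \sqrt{11} - 3\right)^n.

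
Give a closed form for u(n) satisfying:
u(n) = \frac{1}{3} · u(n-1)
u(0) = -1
Pure geometric recurrence with ratio \frac{1}{3}.
By induction u(n) = u(0) · (\frac{1}{3})^n = - 3^{- n}.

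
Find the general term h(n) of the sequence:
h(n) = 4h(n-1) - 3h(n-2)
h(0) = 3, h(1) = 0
Characteristic equation: x² - 4x + 3 = 0, which factors as (x - (1))(x - (3)) = 0.
Roots r₁ = 1, r₂ = 3 (distinct).
General solution: h(n) = A·(1)^n + B·(3)^n.
From h(0) = 3: A + B = 3.
From h(1) = 0: A + 3B = 0.
Solving: A = \frac{9}{2}, B = - \frac{3}{2}.
So h(n) = \frac{9}{2} - \frac{3 \cdot 3^{n}}{2}.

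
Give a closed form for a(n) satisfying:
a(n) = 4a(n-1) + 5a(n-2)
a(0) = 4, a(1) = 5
Characteristic equation: x² - 4x - 5 = 0, which factors as (x - (-1))(x - (5)) = 0.
Roots r₁ = -1, r₂ = 5 (distinct).
General solution: a(n) = A·(-1)^n + B·(5)^n.
From a(0) = 4: A + B = 4.
From a(1) = 5: -A + 5B = 5.
Solving: A = \frac{5}{2}, B = \frac{3}{2}.
So a(n) = \frac{5 \left(-1\right)^{n}}{2} + \frac{3 \cdot 5^{n}}{2}.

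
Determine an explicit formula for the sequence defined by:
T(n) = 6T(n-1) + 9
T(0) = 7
First-order linear non-homogeneous.
Homogeneous solution: T_h(n) = A·(6)^n.
Try constant particular solution T_p = K: K = 6K + 9 ⇒ K = - \frac{9}{5}.
General: T(n) = A·(6)^n - \frac{9}{5}.
Apply T(0) = 7: A - \frac{9}{5} = 7 ⇒ A = \frac{44}{5}.
So T(n) = \frac{44 \cdot 6^{n}}{5} - \frac{9}{5}.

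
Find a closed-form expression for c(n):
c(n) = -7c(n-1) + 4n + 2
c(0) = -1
First-order linear with linear forcing.
Homogeneous solution: c_h(n) = A·(-7)^n.
Try particular c_p(n) = pn + q. Substituting:
  pn + q = -7(p(n-1) + q) + 4n + 2.
Matching the n-coefficient: p = -7p + 4 ⇒ p = \frac{1}{2}.
Matching constants: q = 7p - 7q + 2 ⇒ q = \frac{11}{16}.
General: c(n) = A·(-7)^n + \frac{n}{2} + \frac{11}{16}.
Apply c(0) = -1: A + \frac{11}{16} = -1 ⇒ A = - \frac{27}{16}.
So c(n) = - \frac{27 \left(-7\right)^{n}}{16} + \frac{n}{2} + \frac{11}{16}.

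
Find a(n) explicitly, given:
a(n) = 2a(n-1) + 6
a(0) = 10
First-order linear non-homogeneous.
Homogeneous solution: a_h(n) = A·(2)^n.
Try constant particular solution a_p = K: K = 2K + 6 ⇒ K = -6.
General: a(n) = A·(2)^n - 6.
Apply a(0) = 10: A - 6 = 10 ⇒ A = 16.
So a(n) = 16 \cdot 2^{n} - 6.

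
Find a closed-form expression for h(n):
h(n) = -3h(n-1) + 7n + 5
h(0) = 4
First-order linear with linear forcing.
Homogeneous solution: h_h(n) = A·(-3)^n.
Try particular h_p(n) = pn + q. Substituting:
  pn + q = -3(p(n-1) + q) + 7n + 5.
Matching the n-coefficient: p = -3p + 7 ⇒ p = \frac{7}{4}.
Matching constants: q = 3p - 3q + 5 ⇒ q = \frac{41}{16}.
General: h(n) = A·(-3)^n + \frac{7 n}{4} + \frac{41}{16}.
Apply h(0) = 4: A + \frac{41}{16} = 4 ⇒ A = \frac{23}{16}.
So h(n) = \frac{23 \left(-3\right)^{n}}{16} + \frac{7 n}{4} + \frac{41}{16}.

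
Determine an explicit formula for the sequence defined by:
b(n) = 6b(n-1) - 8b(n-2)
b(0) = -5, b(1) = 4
Characteristic equation: x² - 6x + 8 = 0, which factors as (x - (4))(x - (2)) = 0.
Roots r₁ = 4, r₂ = 2 (distinct).
General solution: b(n) = A·(4)^n + B·(2)^n.
From b(0) = -5: A + B = -5.
From b(1) = 4: 4A + 2B = 4.
Solving: A = 7, B = -12.
So b(n) = - 12 \cdot 2^{n} + 7 \cdot 4^{n}.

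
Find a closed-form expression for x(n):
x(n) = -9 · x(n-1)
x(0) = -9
Pure geometric recurrence with ratio -9.
By induction x(n) = x(0) · (-9)^n = - 9 \left(-9\right)^{n}.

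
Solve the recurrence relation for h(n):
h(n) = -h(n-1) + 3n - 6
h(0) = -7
First-order linear with linear forcing.
Homogeneous solution: h_h(n) = A·(-1)^n.
Try particular h_p(n) = pn + q. Substituting:
  pn + q = -(p(n-1) + q) + 3n - 6.
Matching the n-coefficient: p = -p + 3 ⇒ p = \frac{3}{2}.
Matching constants: q = p - q - 6 ⇒ q = - \frac{9}{4}.
General: h(n) = A·(-1)^n + \frac{3 n}{2} - \frac{9}{4}.
Apply h(0) = -7: A - \frac{9}{4} = -7 ⇒ A = - \frac{19}{4}.
So h(n) = - \frac{19 \left(-1\right)^{n}}{4} + \frac{3 n}{2} - \frac{9}{4}.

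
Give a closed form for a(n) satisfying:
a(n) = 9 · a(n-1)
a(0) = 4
Pure geometric recurrence with ratio 9.
By induction a(n) = a(0) · (9)^n = 4 \cdot 9^{n}.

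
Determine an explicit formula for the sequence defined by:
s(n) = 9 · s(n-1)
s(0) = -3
Pure geometric recurrence with ratio 9.
By induction s(n) = s(0) · (9)^n = - 3 \cdot 9^{n}.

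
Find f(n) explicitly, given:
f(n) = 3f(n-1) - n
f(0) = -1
First-order linear with linear forcing.
Homogeneous solution: f_h(n) = A·(3)^n.
Try particular f_p(n) = pn + q. Substituting:
  pn + q = 3(p(n-1) + q) - n.
Matching the n-coefficient: p = 3p - 1 ⇒ p = \frac{1}{2}.
Matching constants: q = -3p + 3q ⇒ q = \frac{3}{4}.
General: f(n) = A·(3)^n + \frac{n}{2} + \frac{3}{4}.
Apply f(0) = -1: A + \frac{3}{4} = -1 ⇒ A = - \frac{7}{4}.
So f(n) = - \frac{7 \cdot 3^{n}}{4} + \frac{n}{2} + \frac{3}{4}.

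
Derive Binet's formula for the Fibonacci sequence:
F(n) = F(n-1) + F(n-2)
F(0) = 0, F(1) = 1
This is the Fibonacci sequence.
Characteristic equation: x² - x - 1 = 0; roots r₁ = \frac{1}{2} + \frac{\sqrt{5}}{2}, r₂ = \frac{1}{2} - \frac{\sqrt{5}}{2}.
General: F(n) = A·r₁^n + B·r₂^n. Solving with F(0)=0, F(1)=1 gives A = \frac{\sqrt{5}}{5}, B = - \frac{\sqrt{5}}{5}.
So F(n) = \frac{2^{- n} \sqrt{5} \left(- \left(1 - \sqrt{5}\right)^{n} + \left(1 + \sqrt{5}\right)^{n}\right)}{5}.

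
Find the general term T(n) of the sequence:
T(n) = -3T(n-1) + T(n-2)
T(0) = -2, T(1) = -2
Characteristic equation: x² + 3x - 1 = 0.
Discriminant Δ = (-3)² + 4·(1) = 13.
Roots r₁,₂ = (-3 ± √13)/2, so r₁ = - \frac{3}{2} + \frac{\sqrt{13}}{2}, r₂ = - \frac{\sqrt{13}}{2} - \frac{3}{2}.
General solution: T(n) = A·r₁^n + B·r₂^n.
From the initial conditions, A + B = -2 and r₁A + r₂B = -2.
Since r₁ - r₂ = √13: A = (-2 - (-2)r₂)/√13 = - \frac{5 \sqrt{13}}{13} - 1, and B = -2 - A = -1 + \frac{5 \sqrt{13}}{13}.
So T(n) = \left(- \frac{5 \sqrt{13}}{13} - 1\right)\left(- \frac{3}{2} + \frac{\sqrt{13}}{2}\right)^n + \left(-1 + \frac{5 \sqrt{13}}{13}\right)\left(- \frac{\sqrt{13}}{2} - \frac{3}{2}\right)^n.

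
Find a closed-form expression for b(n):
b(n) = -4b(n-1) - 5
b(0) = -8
First-order linear non-homogeneous.
Homogeneous solution: b_h(n) = A·(-4)^n.
Try constant particular solution b_p = K: K = -4K - 5 ⇒ K = -1.
General: b(n) = A·(-4)^n - 1.
Apply b(0) = -8: A - 1 = -8 ⇒ A = -7.
So b(n) = - 7 \left(-4\right)^{n} - 1.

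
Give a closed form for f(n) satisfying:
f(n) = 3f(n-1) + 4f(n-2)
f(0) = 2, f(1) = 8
Characteristic equation: x² - 3x - 4 = 0, which factors as (x - (-1))(x - (4)) = 0.
Roots r₁ = -1, r₂ = 4 (distinct).
General solution: f(n) = A·(-1)^n + B·(4)^n.
From f(0) = 2: A + B = 2.
From f(1) = 8: -A + 4B = 8.
Solving: A = 0, B = 2.
So f(n) = 2 \cdot 4^{n}.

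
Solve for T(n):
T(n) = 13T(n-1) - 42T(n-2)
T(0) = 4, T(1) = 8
Characteristic equation: x² - 13x + 42 = 0, which factors as (x - (7))(x - (6)) = 0.
Roots r₁ = 7, r₂ = 6 (distinct).
General solution: T(n) = A·(7)^n + B·(6)^n.
From T(0) = 4: A + B = 4.
From T(1) = 8: 7A + 6B = 8.
Solving: A = -16, B = 20.
So T(n) = 20 \cdot 6^{n} - 16 \cdot 7^{n}.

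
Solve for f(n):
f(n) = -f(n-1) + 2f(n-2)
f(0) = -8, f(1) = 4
Characteristic equation: x² + x - 2 = 0, which factors as (x - (1))(x - (-2)) = 0.
Roots r₁ = 1, r₂ = -2 (distinct).
General solution: f(n) = A·(1)^n + B·(-2)^n.
From f(0) = -8: A + B = -8.
From f(1) = 4: A - 2B = 4.
Solving: A = -4, B = -4.
So f(n) = - 4 \left(-2\right)^{n} - 4.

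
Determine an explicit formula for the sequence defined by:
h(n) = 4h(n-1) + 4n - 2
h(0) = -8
First-order linear with linear forcing.
Homogeneous solution: h_h(n) = A·(4)^n.
Try particular h_p(n) = pn + q. Substituting:
  pn + q = 4(p(n-1) + q) + 4n - 2.
Matching the n-coefficient: p = 4p + 4 ⇒ p = - \frac{4}{3}.
Matching constants: q = -4p + 4q - 2 ⇒ q = - \frac{10}{9}.
General: h(n) = A·(4)^n - \frac{4 n}{3} - \frac{10}{9}.
Apply h(0) = -8: A - \frac{10}{9} = -8 ⇒ A = - \frac{62}{9}.
So h(n) = - \frac{62 \cdot 4^{n}}{9} - \frac{4 n}{3} - \frac{10}{9}.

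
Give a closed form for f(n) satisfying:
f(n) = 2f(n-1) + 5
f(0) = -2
First-order linear non-homogeneous.
Homogeneous solution: f_h(n) = A·(2)^n.
Try constant particular solution f_p = K: K = 2K + 5 ⇒ K = -5.
General: f(n) = A·(2)^n - 5.
Apply f(0) = -2: A - 5 = -2 ⇒ A = 3.
So f(n) = 3 \cdot 2^{n} - 5.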